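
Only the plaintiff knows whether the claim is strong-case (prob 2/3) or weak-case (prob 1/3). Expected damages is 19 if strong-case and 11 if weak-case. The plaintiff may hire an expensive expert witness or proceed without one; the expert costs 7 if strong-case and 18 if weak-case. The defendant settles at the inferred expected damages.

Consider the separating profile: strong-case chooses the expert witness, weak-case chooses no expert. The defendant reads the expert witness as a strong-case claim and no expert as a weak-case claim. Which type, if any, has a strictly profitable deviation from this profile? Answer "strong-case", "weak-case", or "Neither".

Neither

The expert witness pays 19; no expert pays 11.
strong-case: assigned the expert witness, nets 19 − 7 = 12; deviating to no expert nets 11.
weak-case: assigned no expert, nets 11; deviating to the expert witness nets 19 − 18 = 1.
Both types strictly prefer their assigned action; no profitable deviation.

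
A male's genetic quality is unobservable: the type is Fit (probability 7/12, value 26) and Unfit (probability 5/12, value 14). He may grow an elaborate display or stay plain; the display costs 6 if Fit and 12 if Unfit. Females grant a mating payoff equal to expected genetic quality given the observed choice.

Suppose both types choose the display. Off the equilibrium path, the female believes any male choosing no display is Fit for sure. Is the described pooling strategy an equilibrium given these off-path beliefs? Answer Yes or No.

No

On path, the female holds the prior and pays 7/12·26 + 5/12·14 = 21. Off path (no display), believing Fit, it pays 26.
Fit: the display nets 21 − 6 = 15; no display nets 26. Fit would deviate.
Unfit: the display nets 21 − 12 = 9; no display nets 26. Unfit would deviate.
A type deviates, so pooling fails.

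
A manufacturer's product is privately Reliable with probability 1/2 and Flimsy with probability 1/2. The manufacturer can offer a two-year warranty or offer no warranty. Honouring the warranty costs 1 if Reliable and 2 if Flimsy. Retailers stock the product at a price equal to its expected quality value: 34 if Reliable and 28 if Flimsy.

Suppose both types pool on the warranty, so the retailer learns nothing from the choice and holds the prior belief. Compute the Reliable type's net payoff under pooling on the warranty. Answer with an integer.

Pooled price = 1/2·34 + 1/2·28 = 31.
Reliable pays cost 1 for the warranty, so net payoff = 31 − 1 = 30.

30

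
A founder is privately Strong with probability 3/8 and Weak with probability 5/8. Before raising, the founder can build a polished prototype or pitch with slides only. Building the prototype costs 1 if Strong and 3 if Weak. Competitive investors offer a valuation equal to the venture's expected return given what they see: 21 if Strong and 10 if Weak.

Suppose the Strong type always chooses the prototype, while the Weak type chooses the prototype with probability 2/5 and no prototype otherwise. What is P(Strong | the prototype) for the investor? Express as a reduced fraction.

P(the prototype) = (3/8)·1 + (5/8)·(2/5) = 5/8.
By Bayes' rule, P(Strong | the prototype) = (3/8) / (5/8) = 3/5.

3/5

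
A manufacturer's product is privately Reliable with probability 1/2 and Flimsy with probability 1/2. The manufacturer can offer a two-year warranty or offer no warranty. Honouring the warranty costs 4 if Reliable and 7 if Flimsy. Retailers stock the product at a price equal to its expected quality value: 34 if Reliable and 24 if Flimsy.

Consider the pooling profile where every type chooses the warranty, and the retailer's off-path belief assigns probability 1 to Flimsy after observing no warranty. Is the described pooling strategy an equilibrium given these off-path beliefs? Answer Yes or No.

No

On path, the retailer holds the prior and pays 1/2·34 + 1/2·24 = 29. Off path (no warranty), believing Flimsy, it pays 24.
Reliable: the warranty nets 29 − 4 = 25; no warranty nets 24. Reliable stays.
Flimsy: the warranty nets 29 − 7 = 22; no warranty nets 24. Flimsy would deviate.
A type deviates, so pooling fails.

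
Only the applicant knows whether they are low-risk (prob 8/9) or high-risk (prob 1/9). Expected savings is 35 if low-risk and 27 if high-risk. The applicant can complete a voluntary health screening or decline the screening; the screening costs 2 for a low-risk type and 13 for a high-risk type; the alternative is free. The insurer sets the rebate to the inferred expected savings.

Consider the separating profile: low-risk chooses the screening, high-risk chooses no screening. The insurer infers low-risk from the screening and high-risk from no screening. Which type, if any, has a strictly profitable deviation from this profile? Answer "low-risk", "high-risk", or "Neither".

The screening pays 35; no screening pays 27.
low-risk: assigned the screening, nets 35 − 2 = 33; deviating to no screening nets 27.
high-risk: assigned no screening, nets 27; deviating to the screening nets 35 − 13 = 22.
Both types strictly prefer their assigned action; no profitable deviation.

Neither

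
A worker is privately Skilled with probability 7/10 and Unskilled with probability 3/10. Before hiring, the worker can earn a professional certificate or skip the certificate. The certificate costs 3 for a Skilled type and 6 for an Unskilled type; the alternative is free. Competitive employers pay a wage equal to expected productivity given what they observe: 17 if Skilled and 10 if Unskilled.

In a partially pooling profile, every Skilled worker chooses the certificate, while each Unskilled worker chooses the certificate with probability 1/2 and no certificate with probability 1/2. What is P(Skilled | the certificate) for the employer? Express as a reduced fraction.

14/17

P(the certificate) = (7/10)·1 + (3/10)·(1/2) = 17/20.
By Bayes' rule, P(Skilled | the certificate) = (7/10) / (17/20) = 14/17.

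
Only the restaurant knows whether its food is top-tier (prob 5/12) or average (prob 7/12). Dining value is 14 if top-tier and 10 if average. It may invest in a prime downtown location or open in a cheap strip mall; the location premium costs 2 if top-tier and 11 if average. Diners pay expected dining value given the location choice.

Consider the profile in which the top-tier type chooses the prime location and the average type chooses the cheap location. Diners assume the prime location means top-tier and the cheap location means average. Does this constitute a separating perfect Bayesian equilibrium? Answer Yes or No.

Under these beliefs, the prime location earns price premium 14 and the cheap location earns price premium 10.
top-tier: the prime location nets 14 − 2 = 12; the cheap location nets 10. top-tier prefers the prime location.
average: the prime location nets 14 − 11 = 3; the cheap location nets 10. average prefers the cheap location.
Neither type deviates, so the separating profile is an equilibrium.

Yes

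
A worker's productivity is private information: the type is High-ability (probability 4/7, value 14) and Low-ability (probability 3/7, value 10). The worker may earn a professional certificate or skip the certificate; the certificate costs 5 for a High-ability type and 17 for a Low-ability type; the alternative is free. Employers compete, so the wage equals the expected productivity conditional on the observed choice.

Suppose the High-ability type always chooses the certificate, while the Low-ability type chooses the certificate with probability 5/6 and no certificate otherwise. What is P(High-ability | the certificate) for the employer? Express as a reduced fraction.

8/13

P(the certificate) = (4/7)·1 + (3/7)·(5/6) = 13/14.
By Bayes' rule, P(High-ability | the certificate) = (4/7) / (13/14) = 8/13.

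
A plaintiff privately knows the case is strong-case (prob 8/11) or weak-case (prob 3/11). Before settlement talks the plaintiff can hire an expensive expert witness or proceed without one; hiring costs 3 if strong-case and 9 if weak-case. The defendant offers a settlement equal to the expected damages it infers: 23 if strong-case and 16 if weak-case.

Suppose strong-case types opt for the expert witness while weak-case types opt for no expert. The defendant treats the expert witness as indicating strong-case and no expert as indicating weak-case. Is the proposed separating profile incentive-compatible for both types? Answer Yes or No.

Yes

Under these beliefs, the expert witness earns settlement 23 and no expert earns settlement 16.
strong-case: the expert witness nets 23 − 3 = 20; no expert nets 16. strong-case prefers the expert witness.
weak-case: the expert witness nets 23 − 9 = 14; no expert nets 16. weak-case prefers no expert.
Neither type deviates, so the separating profile is an equilibrium.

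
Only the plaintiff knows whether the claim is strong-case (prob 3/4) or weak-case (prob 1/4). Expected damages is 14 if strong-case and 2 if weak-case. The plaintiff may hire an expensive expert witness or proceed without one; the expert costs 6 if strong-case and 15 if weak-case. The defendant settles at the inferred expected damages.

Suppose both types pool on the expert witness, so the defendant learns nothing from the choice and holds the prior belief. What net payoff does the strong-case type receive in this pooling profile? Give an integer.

5

Pooled settlement = 3/4·14 + 1/4·2 = 11.
strong-case pays cost 6 for the expert witness, so net payoff = 11 − 6 = 5.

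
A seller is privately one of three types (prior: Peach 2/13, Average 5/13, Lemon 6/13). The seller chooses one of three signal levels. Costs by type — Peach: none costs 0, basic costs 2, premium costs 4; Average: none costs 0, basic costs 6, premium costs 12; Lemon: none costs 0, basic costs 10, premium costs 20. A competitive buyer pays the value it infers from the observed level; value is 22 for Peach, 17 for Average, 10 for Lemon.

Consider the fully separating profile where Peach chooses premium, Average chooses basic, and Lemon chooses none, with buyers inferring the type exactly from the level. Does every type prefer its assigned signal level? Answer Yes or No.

Yes

Separating prices: premium → 22, basic → 17, none → 10.
Peach (assigned premium): none: 10 − 0 = 10; basic: 17 − 2 = 15; premium: 22 − 4 = 18. Peach stays.
Average (assigned basic): none: 10 − 0 = 10; basic: 17 − 6 = 11; premium: 22 − 12 = 10. Average stays.
Lemon (assigned none): none: 10 − 0 = 10; basic: 17 − 10 = 7; premium: 22 − 20 = 2. Lemon stays.
Every type prefers its assigned level; separation holds.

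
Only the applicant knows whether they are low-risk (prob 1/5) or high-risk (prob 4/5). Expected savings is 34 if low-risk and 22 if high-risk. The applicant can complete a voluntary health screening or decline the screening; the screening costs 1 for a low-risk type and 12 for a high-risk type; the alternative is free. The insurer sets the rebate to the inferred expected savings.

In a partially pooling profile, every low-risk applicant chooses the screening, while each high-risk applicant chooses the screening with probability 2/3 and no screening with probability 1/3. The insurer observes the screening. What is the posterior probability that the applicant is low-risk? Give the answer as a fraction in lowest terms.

P(the screening) = (1/5)·1 + (4/5)·(2/3) = 11/15.
By Bayes' rule, P(low-risk | the screening) = (1/5) / (11/15) = 3/11.

3/11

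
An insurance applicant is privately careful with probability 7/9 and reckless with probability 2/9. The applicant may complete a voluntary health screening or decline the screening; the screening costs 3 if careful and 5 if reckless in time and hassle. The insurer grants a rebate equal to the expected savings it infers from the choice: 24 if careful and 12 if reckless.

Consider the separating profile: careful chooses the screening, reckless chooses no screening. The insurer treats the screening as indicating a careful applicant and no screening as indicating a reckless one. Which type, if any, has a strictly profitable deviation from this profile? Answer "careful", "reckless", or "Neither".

The screening pays 24; no screening pays 12.
careful: assigned the screening, nets 24 − 3 = 21; deviating to no screening nets 12.
reckless: assigned no screening, nets 12; deviating to the screening nets 24 − 5 = 19.
The reckless type gains 7 by deviating.

reckless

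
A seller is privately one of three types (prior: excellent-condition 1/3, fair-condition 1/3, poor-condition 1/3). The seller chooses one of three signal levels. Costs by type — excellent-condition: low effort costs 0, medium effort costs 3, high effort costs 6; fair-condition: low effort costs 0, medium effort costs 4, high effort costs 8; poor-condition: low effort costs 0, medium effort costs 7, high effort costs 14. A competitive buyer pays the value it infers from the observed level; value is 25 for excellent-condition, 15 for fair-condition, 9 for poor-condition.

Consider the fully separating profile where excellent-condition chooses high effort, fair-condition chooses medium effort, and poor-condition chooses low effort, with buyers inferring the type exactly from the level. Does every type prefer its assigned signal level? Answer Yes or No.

No

Separating prices: high effort → 25, medium effort → 15, low effort → 9.
excellent-condition (assigned high effort): low effort: 9 − 0 = 9; medium effort: 15 − 3 = 12; high effort: 25 − 6 = 19. excellent-condition stays.
fair-condition (assigned medium effort): low effort: 9 − 0 = 9; medium effort: 15 − 4 = 11; high effort: 25 − 8 = 17. fair-condition prefers high effort.
poor-condition (assigned low effort): low effort: 9 − 0 = 9; medium effort: 15 − 7 = 8; high effort: 25 − 14 = 11. poor-condition prefers high effort.
At least one type deviates; the separating profile fails.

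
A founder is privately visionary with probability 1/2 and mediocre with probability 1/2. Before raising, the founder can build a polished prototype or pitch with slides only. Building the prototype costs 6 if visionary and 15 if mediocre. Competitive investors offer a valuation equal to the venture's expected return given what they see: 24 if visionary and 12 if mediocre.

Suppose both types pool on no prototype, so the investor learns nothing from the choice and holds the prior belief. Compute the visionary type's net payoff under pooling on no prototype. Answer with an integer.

18

Pooled valuation = 1/2·24 + 1/2·12 = 18.
visionary pays no cost for no prototype, so net payoff = 18.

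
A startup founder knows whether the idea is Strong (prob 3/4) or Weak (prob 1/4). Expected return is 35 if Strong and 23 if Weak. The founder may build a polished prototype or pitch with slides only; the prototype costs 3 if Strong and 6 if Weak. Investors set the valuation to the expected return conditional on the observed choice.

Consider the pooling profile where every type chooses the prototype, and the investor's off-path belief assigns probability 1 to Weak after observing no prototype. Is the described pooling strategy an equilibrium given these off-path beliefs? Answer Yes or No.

Yes

On path, the investor holds the prior and pays 3/4·35 + 1/4·23 = 32. Off path (no prototype), believing Weak, it pays 23.
Strong: the prototype nets 32 − 3 = 29; no prototype nets 23. Strong stays.
Weak: the prototype nets 32 − 6 = 26; no prototype nets 23. Weak stays.
No type deviates, so pooling is sustained.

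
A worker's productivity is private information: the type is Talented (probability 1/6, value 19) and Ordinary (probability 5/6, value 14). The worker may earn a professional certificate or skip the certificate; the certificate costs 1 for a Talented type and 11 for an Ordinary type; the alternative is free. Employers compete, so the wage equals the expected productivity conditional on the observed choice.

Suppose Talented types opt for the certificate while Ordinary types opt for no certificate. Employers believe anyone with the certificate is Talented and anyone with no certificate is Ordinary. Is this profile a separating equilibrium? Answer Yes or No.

Under these beliefs, the certificate earns wage 19 and no certificate earns wage 14.
Talented: the certificate nets 19 − 1 = 18; no certificate nets 14. Talented prefers the certificate.
Ordinary: the certificate nets 19 − 11 = 8; no certificate nets 14. Ordinary prefers no certificate.
Neither type deviates, so the separating profile is an equilibrium.

Yes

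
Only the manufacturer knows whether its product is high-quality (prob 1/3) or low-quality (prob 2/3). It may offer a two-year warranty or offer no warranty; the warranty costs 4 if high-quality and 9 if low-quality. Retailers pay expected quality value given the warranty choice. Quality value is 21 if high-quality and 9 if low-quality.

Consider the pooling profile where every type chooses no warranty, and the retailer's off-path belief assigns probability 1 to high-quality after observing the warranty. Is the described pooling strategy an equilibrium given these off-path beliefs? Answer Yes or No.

No

On path, the retailer holds the prior and pays 1/3·21 + 2/3·9 = 13. Off path (the warranty), believing high-quality, it pays 21.
high-quality: no warranty nets 13; the warranty nets 21 − 4 = 17. high-quality would deviate.
low-quality: no warranty nets 13; the warranty nets 21 − 9 = 12. low-quality stays.
A type deviates, so pooling fails.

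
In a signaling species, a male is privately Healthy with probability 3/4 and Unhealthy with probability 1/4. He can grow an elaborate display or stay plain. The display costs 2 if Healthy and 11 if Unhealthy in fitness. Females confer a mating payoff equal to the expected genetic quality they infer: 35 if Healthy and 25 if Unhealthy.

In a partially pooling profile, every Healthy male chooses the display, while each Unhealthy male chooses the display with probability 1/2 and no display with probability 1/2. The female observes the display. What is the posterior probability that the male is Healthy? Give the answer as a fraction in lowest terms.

6/7

P(the display) = (3/4)·1 + (1/4)·(1/2) = 7/8.
By Bayes' rule, P(Healthy | the display) = (3/4) / (7/8) = 6/7.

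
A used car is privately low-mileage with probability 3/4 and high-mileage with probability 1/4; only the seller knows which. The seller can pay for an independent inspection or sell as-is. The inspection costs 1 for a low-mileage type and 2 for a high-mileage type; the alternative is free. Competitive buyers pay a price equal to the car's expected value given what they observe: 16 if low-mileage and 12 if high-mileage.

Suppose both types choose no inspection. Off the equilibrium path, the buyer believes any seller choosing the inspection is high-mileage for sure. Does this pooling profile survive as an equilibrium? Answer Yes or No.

Yes

On path, the buyer holds the prior and pays 3/4·16 + 1/4·12 = 15. Off path (the inspection), believing high-mileage, it pays 12.
low-mileage: no inspection nets 15; the inspection nets 12 − 1 = 11. low-mileage stays.
high-mileage: no inspection nets 15; the inspection nets 12 − 2 = 10. high-mileage stays.
No type deviates, so pooling is sustained.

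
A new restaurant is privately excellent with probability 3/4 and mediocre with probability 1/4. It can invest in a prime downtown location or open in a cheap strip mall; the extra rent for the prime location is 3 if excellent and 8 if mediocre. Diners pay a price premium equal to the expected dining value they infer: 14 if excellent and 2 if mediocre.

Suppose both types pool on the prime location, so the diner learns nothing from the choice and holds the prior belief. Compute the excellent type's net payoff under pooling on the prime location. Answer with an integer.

8

Pooled price premium = 3/4·14 + 1/4·2 = 11.
excellent pays cost 3 for the prime location, so net payoff = 11 − 3 = 8.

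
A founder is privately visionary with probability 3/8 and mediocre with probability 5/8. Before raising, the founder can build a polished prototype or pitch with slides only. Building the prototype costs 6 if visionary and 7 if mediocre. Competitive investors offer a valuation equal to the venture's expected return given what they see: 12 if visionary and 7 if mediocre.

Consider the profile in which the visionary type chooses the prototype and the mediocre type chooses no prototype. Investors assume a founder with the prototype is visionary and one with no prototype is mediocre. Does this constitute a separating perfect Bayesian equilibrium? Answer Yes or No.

Under these beliefs, the prototype earns valuation 12 and no prototype earns valuation 7.
visionary: the prototype nets 12 − 6 = 6; no prototype nets 7. visionary would deviate to no prototype.
mediocre: the prototype nets 12 − 7 = 5; no prototype nets 7. mediocre prefers no prototype.
visionary has a profitable deviation, so the profile is not an equilibrium.

No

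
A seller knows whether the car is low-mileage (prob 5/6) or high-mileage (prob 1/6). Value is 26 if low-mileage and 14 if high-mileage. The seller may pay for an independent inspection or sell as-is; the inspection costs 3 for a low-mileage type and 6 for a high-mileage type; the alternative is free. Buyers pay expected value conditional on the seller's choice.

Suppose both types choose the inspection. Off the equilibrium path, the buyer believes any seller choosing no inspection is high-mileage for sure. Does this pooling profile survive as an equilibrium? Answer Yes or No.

On path, the buyer holds the prior and pays 5/6·26 + 1/6·14 = 24. Off path (no inspection), believing high-mileage, it pays 14.
low-mileage: the inspection nets 24 − 3 = 21; no inspection nets 14. low-mileage stays.
high-mileage: the inspection nets 24 − 6 = 18; no inspection nets 14. high-mileage stays.
No type deviates, so pooling is sustained.

Yes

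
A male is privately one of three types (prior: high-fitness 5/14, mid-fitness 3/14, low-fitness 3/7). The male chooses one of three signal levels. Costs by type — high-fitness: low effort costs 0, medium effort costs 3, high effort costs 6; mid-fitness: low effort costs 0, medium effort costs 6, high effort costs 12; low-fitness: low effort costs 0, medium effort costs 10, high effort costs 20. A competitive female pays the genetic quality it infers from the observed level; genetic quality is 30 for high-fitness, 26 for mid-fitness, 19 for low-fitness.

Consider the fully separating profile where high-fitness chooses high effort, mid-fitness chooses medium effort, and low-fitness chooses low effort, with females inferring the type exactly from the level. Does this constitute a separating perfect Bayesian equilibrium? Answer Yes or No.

Separating mating payoffs: high effort → 30, medium effort → 26, low effort → 19.
high-fitness (assigned high effort): low effort: 19 − 0 = 19; medium effort: 26 − 3 = 23; high effort: 30 − 6 = 24. high-fitness stays.
mid-fitness (assigned medium effort): low effort: 19 − 0 = 19; medium effort: 26 − 6 = 20; high effort: 30 − 12 = 18. mid-fitness stays.
low-fitness (assigned low effort): low effort: 19 − 0 = 19; medium effort: 26 − 10 = 16; high effort: 30 − 20 = 10. low-fitness stays.
Every type prefers its assigned level; separation holds.

Yes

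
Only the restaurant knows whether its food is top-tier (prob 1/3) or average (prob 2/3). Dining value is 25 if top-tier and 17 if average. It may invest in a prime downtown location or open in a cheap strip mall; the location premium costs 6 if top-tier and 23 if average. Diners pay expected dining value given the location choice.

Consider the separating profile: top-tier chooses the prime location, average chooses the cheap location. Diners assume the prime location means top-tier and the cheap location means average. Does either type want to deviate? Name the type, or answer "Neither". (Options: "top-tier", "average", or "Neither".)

The prime location pays 25; the cheap location pays 17.
top-tier: assigned the prime location, nets 25 − 6 = 19; deviating to the cheap location nets 17.
average: assigned the cheap location, nets 17; deviating to the prime location nets 25 − 23 = 2.
Both types strictly prefer their assigned action; no profitable deviation.

Neither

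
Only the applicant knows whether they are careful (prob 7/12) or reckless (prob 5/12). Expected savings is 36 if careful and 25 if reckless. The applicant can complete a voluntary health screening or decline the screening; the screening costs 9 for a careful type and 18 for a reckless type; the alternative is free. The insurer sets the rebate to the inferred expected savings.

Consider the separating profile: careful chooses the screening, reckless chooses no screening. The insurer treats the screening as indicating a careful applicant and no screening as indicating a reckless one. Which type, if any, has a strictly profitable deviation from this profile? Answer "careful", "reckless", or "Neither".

The screening pays 36; no screening pays 25.
careful: assigned the screening, nets 36 − 9 = 27; deviating to no screening nets 25.
reckless: assigned no screening, nets 25; deviating to the screening nets 36 − 18 = 18.
Both types strictly prefer their assigned action; no profitable deviation.

Neither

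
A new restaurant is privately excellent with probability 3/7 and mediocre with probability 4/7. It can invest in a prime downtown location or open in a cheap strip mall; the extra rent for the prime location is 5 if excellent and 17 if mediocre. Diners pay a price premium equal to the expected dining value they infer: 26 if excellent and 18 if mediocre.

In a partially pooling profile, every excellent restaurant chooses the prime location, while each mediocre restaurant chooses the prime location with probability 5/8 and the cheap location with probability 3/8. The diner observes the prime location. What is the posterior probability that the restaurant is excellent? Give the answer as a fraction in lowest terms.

P(the prime location) = (3/7)·1 + (4/7)·(5/8) = 11/14.
By Bayes' rule, P(excellent | the prime location) = (3/7) / (11/14) = 6/11.

6/11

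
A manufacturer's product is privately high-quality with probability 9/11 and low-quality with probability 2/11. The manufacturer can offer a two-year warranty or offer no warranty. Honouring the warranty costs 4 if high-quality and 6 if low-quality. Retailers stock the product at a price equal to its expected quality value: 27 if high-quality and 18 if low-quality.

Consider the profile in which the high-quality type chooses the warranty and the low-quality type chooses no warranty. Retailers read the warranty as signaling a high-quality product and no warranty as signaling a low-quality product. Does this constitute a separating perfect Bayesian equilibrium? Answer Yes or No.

No

Under these beliefs, the warranty earns price 27 and no warranty earns price 18.
high-quality: the warranty nets 27 − 4 = 23; no warranty nets 18. high-quality prefers the warranty.
low-quality: the warranty nets 27 − 6 = 21; no warranty nets 18. low-quality would deviate to the warranty.
low-quality has a profitable deviation, so the profile is not an equilibrium.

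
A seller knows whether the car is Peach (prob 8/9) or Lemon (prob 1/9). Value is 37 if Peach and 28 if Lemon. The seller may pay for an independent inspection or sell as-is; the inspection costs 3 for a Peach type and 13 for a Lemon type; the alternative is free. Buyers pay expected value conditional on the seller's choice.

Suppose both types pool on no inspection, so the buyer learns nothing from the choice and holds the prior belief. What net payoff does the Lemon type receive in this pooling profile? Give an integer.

36

Pooled price = 8/9·37 + 1/9·28 = 36.
Lemon pays no cost for no inspection, so net payoff = 36.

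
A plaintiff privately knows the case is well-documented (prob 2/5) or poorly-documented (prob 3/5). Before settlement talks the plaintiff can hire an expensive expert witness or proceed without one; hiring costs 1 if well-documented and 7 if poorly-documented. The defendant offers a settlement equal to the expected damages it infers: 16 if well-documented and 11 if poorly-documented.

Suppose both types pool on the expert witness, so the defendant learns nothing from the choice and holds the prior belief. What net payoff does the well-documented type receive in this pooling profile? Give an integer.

12

Pooled settlement = 2/5·16 + 3/5·11 = 13.
well-documented pays cost 1 for the expert witness, so net payoff = 13 − 1 = 12.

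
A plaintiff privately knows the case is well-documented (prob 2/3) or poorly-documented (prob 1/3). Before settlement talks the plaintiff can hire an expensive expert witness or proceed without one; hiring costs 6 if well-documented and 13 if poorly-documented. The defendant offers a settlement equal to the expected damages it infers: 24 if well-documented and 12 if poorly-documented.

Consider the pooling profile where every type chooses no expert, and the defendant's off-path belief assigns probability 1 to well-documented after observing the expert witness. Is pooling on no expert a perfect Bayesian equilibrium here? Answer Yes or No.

Yes

On path, the defendant holds the prior and pays 2/3·24 + 1/3·12 = 20. Off path (the expert witness), believing well-documented, it pays 24.
well-documented: no expert nets 20; the expert witness nets 24 − 6 = 18. well-documented stays.
poorly-documented: no expert nets 20; the expert witness nets 24 − 13 = 11. poorly-documented stays.
No type deviates, so pooling is sustained.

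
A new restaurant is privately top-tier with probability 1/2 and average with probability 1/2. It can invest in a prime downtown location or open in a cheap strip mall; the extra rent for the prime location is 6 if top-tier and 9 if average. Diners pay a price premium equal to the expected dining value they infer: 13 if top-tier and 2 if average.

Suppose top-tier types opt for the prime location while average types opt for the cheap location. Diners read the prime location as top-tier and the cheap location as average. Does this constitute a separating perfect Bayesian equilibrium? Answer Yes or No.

No

Under these beliefs, the prime location earns price premium 13 and the cheap location earns price premium 2.
top-tier: the prime location nets 13 − 6 = 7; the cheap location nets 2. top-tier prefers the prime location.
average: the prime location nets 13 − 9 = 4; the cheap location nets 2. average would deviate to the prime location.
average has a profitable deviation, so the profile is not an equilibrium.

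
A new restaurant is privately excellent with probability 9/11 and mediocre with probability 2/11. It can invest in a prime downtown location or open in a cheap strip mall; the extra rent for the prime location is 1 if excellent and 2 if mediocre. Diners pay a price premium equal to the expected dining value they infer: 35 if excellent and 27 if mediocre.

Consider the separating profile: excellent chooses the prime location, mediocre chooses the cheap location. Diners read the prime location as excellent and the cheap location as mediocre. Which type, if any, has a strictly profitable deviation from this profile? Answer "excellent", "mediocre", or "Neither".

The prime location pays 35; the cheap location pays 27.
excellent: assigned the prime location, nets 35 − 1 = 34; deviating to the cheap location nets 27.
mediocre: assigned the cheap location, nets 27; deviating to the prime location nets 35 − 2 = 33.
The mediocre type gains 6 by deviating.

mediocre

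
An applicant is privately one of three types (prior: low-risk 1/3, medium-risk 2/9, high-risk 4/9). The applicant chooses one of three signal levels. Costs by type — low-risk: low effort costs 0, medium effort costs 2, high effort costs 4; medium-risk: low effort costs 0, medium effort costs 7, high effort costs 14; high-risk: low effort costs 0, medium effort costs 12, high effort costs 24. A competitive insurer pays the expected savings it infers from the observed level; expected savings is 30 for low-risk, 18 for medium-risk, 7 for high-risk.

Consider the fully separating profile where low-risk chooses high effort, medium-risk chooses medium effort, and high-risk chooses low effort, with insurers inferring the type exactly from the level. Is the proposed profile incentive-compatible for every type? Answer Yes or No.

No

Separating rebates: high effort → 30, medium effort → 18, low effort → 7.
low-risk (assigned high effort): low effort: 7 − 0 = 7; medium effort: 18 − 2 = 16; high effort: 30 − 4 = 26. low-risk stays.
medium-risk (assigned medium effort): low effort: 7 − 0 = 7; medium effort: 18 − 7 = 11; high effort: 30 − 14 = 16. medium-risk prefers high effort.
high-risk (assigned low effort): low effort: 7 − 0 = 7; medium effort: 18 − 12 = 6; high effort: 30 − 24 = 6. high-risk stays.
At least one type deviates; the separating profile fails.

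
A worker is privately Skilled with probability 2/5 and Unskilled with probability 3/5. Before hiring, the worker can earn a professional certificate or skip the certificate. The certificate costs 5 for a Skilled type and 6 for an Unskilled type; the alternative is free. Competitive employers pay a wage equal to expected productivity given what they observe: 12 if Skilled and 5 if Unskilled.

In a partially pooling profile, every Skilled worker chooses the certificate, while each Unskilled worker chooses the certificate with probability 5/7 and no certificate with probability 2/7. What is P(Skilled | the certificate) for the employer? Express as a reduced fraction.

P(the certificate) = (2/5)·1 + (3/5)·(5/7) = 29/35.
By Bayes' rule, P(Skilled | the certificate) = (2/5) / (29/35) = 14/29.

14/29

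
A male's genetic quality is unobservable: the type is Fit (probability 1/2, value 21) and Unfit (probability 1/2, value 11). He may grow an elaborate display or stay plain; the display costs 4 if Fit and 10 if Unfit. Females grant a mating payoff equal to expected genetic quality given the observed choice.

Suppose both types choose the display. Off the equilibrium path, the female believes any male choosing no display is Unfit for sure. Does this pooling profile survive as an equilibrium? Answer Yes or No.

No

On path, the female holds the prior and pays 1/2·21 + 1/2·11 = 16. Off path (no display), believing Unfit, it pays 11.
Fit: the display nets 16 − 4 = 12; no display nets 11. Fit stays.
Unfit: the display nets 16 − 10 = 6; no display nets 11. Unfit would deviate.
A type deviates, so pooling fails.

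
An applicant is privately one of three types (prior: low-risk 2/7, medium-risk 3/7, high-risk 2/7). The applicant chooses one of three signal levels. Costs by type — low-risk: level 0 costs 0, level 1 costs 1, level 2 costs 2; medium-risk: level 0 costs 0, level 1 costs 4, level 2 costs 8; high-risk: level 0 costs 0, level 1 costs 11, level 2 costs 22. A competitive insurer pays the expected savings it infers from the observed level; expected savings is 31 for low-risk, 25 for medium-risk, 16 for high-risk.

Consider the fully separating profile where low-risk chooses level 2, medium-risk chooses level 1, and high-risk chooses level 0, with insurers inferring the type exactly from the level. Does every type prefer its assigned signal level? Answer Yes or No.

No

Separating rebates: level 2 → 31, level 1 → 25, level 0 → 16.
low-risk (assigned level 2): level 0: 16 − 0 = 16; level 1: 25 − 1 = 24; level 2: 31 − 2 = 29. low-risk stays.
medium-risk (assigned level 1): level 0: 16 − 0 = 16; level 1: 25 − 4 = 21; level 2: 31 − 8 = 23. medium-risk prefers level 2.
high-risk (assigned level 0): level 0: 16 − 0 = 16; level 1: 25 − 11 = 14; level 2: 31 − 22 = 9. high-risk stays.
At least one type deviates; the separating profile fails.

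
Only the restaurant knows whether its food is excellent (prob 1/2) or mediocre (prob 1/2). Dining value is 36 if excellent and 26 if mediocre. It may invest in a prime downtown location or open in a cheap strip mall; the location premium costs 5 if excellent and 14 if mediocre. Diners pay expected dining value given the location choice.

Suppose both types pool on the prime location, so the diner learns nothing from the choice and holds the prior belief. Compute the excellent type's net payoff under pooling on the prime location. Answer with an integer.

26

Pooled price premium = 1/2·36 + 1/2·26 = 31.
excellent pays cost 5 for the prime location, so net payoff = 31 − 5 = 26.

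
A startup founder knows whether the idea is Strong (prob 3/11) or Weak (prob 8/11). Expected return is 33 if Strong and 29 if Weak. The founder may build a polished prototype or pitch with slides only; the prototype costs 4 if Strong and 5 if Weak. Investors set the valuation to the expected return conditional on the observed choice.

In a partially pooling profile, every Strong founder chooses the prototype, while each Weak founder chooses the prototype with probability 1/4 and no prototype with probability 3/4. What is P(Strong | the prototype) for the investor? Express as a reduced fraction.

3/5

P(the prototype) = (3/11)·1 + (8/11)·(1/4) = 5/11.
By Bayes' rule, P(Strong | the prototype) = (3/11) / (5/11) = 3/5.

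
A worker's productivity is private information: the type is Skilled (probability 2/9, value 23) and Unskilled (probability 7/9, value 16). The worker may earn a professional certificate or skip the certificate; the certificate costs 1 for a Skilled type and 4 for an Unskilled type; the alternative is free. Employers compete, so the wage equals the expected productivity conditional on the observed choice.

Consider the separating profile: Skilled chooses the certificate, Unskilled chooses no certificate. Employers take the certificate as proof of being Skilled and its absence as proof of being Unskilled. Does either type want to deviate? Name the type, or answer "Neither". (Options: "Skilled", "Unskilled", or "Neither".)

Unskilled

The certificate pays 23; no certificate pays 16.
Skilled: assigned the certificate, nets 23 − 1 = 22; deviating to no certificate nets 16.
Unskilled: assigned no certificate, nets 16; deviating to the certificate nets 23 − 4 = 19.
The Unskilled type gains 3 by deviating.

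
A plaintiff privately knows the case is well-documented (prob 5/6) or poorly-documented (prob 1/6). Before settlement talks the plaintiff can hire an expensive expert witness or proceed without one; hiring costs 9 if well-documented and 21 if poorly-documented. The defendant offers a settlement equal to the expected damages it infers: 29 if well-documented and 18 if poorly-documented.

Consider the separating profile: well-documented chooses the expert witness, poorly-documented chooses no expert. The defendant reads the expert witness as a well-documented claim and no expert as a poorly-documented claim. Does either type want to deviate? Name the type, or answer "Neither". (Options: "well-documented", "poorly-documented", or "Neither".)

The expert witness pays 29; no expert pays 18.
well-documented: assigned the expert witness, nets 29 − 9 = 20; deviating to no expert nets 18.
poorly-documented: assigned no expert, nets 18; deviating to the expert witness nets 29 − 21 = 8.
Both types strictly prefer their assigned action; no profitable deviation.

Neither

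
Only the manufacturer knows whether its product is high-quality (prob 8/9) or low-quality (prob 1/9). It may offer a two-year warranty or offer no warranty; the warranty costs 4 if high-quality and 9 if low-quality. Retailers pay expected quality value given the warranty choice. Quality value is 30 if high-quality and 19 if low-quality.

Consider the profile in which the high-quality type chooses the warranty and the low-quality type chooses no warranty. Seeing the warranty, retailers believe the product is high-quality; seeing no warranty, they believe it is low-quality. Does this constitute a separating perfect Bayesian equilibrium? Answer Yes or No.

Under these beliefs, the warranty earns price 30 and no warranty earns price 19.
high-quality: the warranty nets 30 − 4 = 26; no warranty nets 19. high-quality prefers the warranty.
low-quality: the warranty nets 30 − 9 = 21; no warranty nets 19. low-quality would deviate to the warranty.
low-quality has a profitable deviation, so the profile is not an equilibrium.

No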